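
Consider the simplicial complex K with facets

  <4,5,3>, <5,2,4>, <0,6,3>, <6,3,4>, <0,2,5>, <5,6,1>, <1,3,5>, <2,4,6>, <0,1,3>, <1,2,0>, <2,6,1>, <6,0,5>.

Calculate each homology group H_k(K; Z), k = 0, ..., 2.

Take the total order 0 < 1 < 2 < 3 < 4 < 5 < 6 on the vertex set. Then K (dimension 2) consists of the simplices:

  0-simplices (7): [0], [1], [2], [3], [4], [5], [6]
  1-simplices (18): [0,1], [0,2], [0,3], [0,5], [0,6], [1,2], [1,3], [1,5], [1,6], [2,4], [2,5], [2,6], [3,4], [3,5], [3,6], [4,5], [4,6], [5,6]
  2-simplices (12): [0,1,2], [0,1,3], [0,2,5], [0,3,6], [0,5,6], [1,2,6], [1,3,5], [1,5,6], [2,4,5], [2,4,6], [3,4,5], [3,4,6]

so the chain groups are C_0 ≅ Z^7, C_1 ≅ Z^18, C_2 ≅ Z^12.

Boundary ∂_1: C_1 → C_0 sends each edge [p,q] (with p < q) to q − p.
This gives a 7×18 integer matrix of rank 6; reducing to Smith normal form yields diagonal entries (1,1,1,1,1,1).

∂_2: C_2 → C_1 sends each 2-simplex [p,q,r] to [q,r] − [p,r] + [p,q]. For instance
  ∂[1,3,5] = [3,5] − [1,5] + [1,3],
  ∂[0,1,2] = [1,2] − [0,2] + [0,1].
The 18×12 boundary matrix has rank 12 and Smith normal form diag(1,1,1,1,1,1,1,1,1,1,1,2).

Reading off H_k = ker ∂_k / im ∂_{k+1}:

  H_0: rank C_0 − rank ∂_1 = 7 − 6 = 1, and the invariant factors of ∂_1 are all 1, so H_0 = Z.
  H_1: rank ker ∂_1 − rank ∂_2 = (18 − 6) − 12 = 0, and ∂_2 has invariant factor 2 > 1, so H_1 = Z/2.
  H_2: rank ker ∂_2 − rank ∂_3 = (12 − 12) − 0 = 0, and there is no ∂_3, so H_2 = 0.

As a check, the Euler characteristic is 7 − 18 + 12 = 1, which agrees with 1 − 0 + 0 = 1.
(K is a triangulation of the real projective plane RP^2.)

H_0 ≅ Z,  H_1 ≅ Z/2,  H_2 = 0.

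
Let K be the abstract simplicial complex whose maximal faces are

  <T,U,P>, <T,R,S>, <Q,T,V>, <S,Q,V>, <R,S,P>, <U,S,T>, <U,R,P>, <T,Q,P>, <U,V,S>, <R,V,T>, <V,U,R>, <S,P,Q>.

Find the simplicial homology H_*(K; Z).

H_0 ≅ Z,  H_1 ≅ Z_2,  H_2 = 0.

We work with the vertex ordering P < Q < R < S < T < U < V. The simplices of K, each written with vertices in increasing order, are:

  0-simplices (7): P, Q, R, S, T, U, V
  1-simplices (18): PQ, PR, PS, PT, PU, QS, QT, QV, RS, RT, RU, RV, ST, SU, SV, TU, TV, UV
  2-simplices (12): PQS, PQT, PRS, PRU, PTU, QSV, QTV, RST, RTV, RUV, STU, SUV

giving chain groups C_0 ≅ Z^7, C_1 ≅ Z^18, C_2 ≅ Z^12.

∂_1: C_1 → C_0 sends each edge [p,q] (with p < q) to q − p. For instance
  ∂PS = S − P.
The resulting 7×18 matrix has rank 6, and its Smith normal form has invariant factors (1,1,1,1,1,1).

∂_2: C_2 → C_1 acts by ∂[p,q,r] = [q,r] − [p,r] + [p,q]. For instance
  ∂QSV = SV − QV + QS,
  ∂STU = TU − SU + ST.
As a 18×12 matrix over Z this has rank 12, with invariant factors (1,1,1,1,1,1,1,1,1,1,1,2).

Reading off H_k = ker ∂_k / im ∂_{k+1}:

  H_0: rank C_0 − rank ∂_1 = 7 − 6 = 1, and the invariant factors of ∂_1 are all 1, so H_0 ≅ Z.
  H_1: rank ker ∂_1 − rank ∂_2 = (18 − 6) − 12 = 0, and ∂_2 has invariant factor 2 > 1, so H_1 ≅ Z_2.
  H_2: rank ker ∂_2 − rank ∂_3 = (12 − 12) − 0 = 0, and there is no ∂_3, so H_2 ≅ 0.

As a check, the Euler characteristic is 7 − 18 + 12 = 1, which agrees with 1 − 0 + 0 = 1.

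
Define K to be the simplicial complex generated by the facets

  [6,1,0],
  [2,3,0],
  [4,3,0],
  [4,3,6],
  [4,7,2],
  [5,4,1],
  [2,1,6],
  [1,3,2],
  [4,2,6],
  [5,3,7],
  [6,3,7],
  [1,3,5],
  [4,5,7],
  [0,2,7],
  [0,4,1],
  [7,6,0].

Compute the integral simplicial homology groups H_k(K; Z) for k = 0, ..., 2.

We work with the vertex ordering 0 < 1 < 2 < 3 < 4 < 5 < 6 < 7. The simplices of K, each written with vertices in increasing order, are:

  0-simplices (8): [0], [1], [2], [3], [4], [5], [6], [7]
  1-simplices (24): (24 of them)
  2-simplices (16): [0,1,4], [0,1,6], [0,2,3], [0,2,7], [0,3,4], [0,6,7], [1,2,3], [1,2,6], [1,3,5], [1,4,5], [2,4,6], [2,4,7], [3,4,6], [3,5,7], [3,6,7], [4,5,7]

so the chain groups are C_0 ≅ Z^8, C_1 ≅ Z^24, C_2 ≅ Z^16.

Boundary ∂_1: C_1 → C_0 is given by ∂[p,q] = [q] − [p].
This gives a 8×24 integer matrix of rank 7; reducing to Smith normal form yields diagonal entries (1,1,1,1,1,1,1).

Boundary ∂_2: C_2 → C_1 acts by ∂[p,q,r] = [q,r] − [p,r] + [p,q]. For instance
  ∂[1,4,5] = [4,5] − [1,5] + [1,4],
  ∂[3,4,6] = [4,6] − [3,6] + [3,4].
This gives a 24×16 integer matrix of rank 15; reducing to Smith normal form yields diagonal entries (1,1,1,1,1,1,1,1,1,1,1,1,1,1,1).

Now H_k = ker ∂_k / im ∂_{k+1}, so:

  H_0: rank C_0 − rank ∂_1 = 8 − 7 = 1, and the invariant factors of ∂_1 are all 1, so H_0 = Z.
  H_1: rank ker ∂_1 − rank ∂_2 = (24 − 7) − 15 = 2, and the invariant factors of ∂_2 are all 1, so H_1 = Z^2.
  H_2: rank ker ∂_2 − rank ∂_3 = (16 − 15) − 0 = 1, and there is no ∂_3, so H_2 = Z.

H_0 = Z,  H_1 = Z^2,  H_2 = Z.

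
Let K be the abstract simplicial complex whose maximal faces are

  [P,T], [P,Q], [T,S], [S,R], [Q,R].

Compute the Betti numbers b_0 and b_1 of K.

b_0 = 1, b_1 = 1.

Fix the vertex order P < Q < R < S < T and write every simplex with vertices in increasing order. Then dim K = 1 and the simplices of K are:

  0-simplices (5): P, Q, R, S, T
  1-simplices (5): PQ, PT, QR, RS, ST

so the chain groups are C_0 ≅ Z^5, C_1 ≅ Z^5.

Boundary ∂_1: C_1 → C_0 is given by ∂[p,q] = [q] − [p]. For instance
  ∂PT = T − P.
As a 5×5 matrix over Z this has rank 4, with invariant factors (1,1,1,1).

Now H_k = ker ∂_k / im ∂_{k+1}, so:

  H_0: rank C_0 − rank ∂_1 = 5 − 4 = 1, and the invariant factors of ∂_1 are all 1, so H_0 ≅ Z.
  H_1: rank ker ∂_1 − rank ∂_2 = (5 − 4) − 0 = 1, and there is no ∂_2, so H_1 ≅ Z.

Hence the Betti numbers are b_0 = 1, b_1 = 1.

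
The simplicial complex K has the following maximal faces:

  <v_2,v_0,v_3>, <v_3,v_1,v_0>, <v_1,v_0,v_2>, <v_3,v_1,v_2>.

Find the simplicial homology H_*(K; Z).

Order the vertices as v_0 < v_1 < v_2 < v_3. Listing each simplex with vertices in this order, K has dimension 2 with simplices:

  0-simplices (4): [v_0], [v_1], [v_2], [v_3]
  1-simplices (6): [v_0,v_1], [v_0,v_2], [v_0,v_3], [v_1,v_2], [v_1,v_3], [v_2,v_3]
  2-simplices (4): [v_0,v_1,v_2], [v_0,v_1,v_3], [v_0,v_2,v_3], [v_1,v_2,v_3]

Hence C_0 ≅ Z^4, C_1 ≅ Z^6, C_2 ≅ Z^4.

The boundary map ∂_1: C_1 → C_0 is given by ∂[p,q] = [q] − [p].
This gives a 4×6 integer matrix of rank 3; reducing to Smith normal form yields diagonal entries (1,1,1).

∂_2: C_2 → C_1 maps a triangle to the signed sum of its edges. For instance
  ∂[v_0,v_2,v_3] = [v_2,v_3] − [v_0,v_3] + [v_0,v_2],
  ∂[v_0,v_1,v_2] = [v_1,v_2] − [v_0,v_2] + [v_0,v_1].
This gives a 6×4 integer matrix of rank 3; reducing to Smith normal form yields diagonal entries (1,1,1).

Computing H_k = (kernel of ∂_k) / (image of ∂_{k+1}):

  H_0: rank C_0 − rank ∂_1 = 4 − 3 = 1, and the invariant factors of ∂_1 are all 1, so H_0 = Z.
  H_1: rank ker ∂_1 − rank ∂_2 = (6 − 3) − 3 = 0, and the invariant factors of ∂_2 are all 1, so H_1 = 0.
  H_2: rank ker ∂_2 − rank ∂_3 = (4 − 3) − 0 = 1, and there is no ∂_3, so H_2 = Z.

As a check, the Euler characteristic is 4 − 6 + 4 = 2, which agrees with 1 − 0 + 1 = 2.

H_0 ≅ Z,  H_1 = 0,  H_2 ≅ Z.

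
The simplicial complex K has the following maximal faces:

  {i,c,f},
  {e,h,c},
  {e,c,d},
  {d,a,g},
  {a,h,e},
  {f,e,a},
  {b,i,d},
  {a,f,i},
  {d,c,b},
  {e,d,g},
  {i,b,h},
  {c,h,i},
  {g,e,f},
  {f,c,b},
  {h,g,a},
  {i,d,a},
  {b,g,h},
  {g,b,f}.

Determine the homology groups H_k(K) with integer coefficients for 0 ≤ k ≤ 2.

Take the total order a < b < c < d < e < f < g < h < i on the vertex set. Then K (dimension 2) consists of the simplices:

  0-simplices (9): a, b, c, d, e, f, g, h, i
  1-simplices (27): ad, ae, af, ag, ah, ai, bc, bd, bf, bg, bh, bi, cd, ce, cf, ch, ci, de, dg, di, ef, eg, eh, fg, fi, gh, hi
  2-simplices (18): adg, adi, aef, aeh, afi, agh, bcd, bcf, bdi, bfg, bgh, bhi, cde, ceh, cfi, chi, deg, efg

so the chain groups are C_0 ≅ Z^9, C_1 ≅ Z^27, C_2 ≅ Z^18.

The boundary map ∂_1: C_1 → C_0 is given by ∂[p,q] = [q] − [p].
As a 9×27 matrix over Z this has rank 8, with invariant factors (1,1,1,1,1,1,1,1).

Boundary ∂_2: C_2 → C_1 maps a triangle to the signed sum of its edges. For instance
  ∂adi = di − ai + ad,
  ∂aeh = eh − ah + ae.
This gives a 27×18 integer matrix of rank 18; reducing to Smith normal form yields diagonal entries (1,1,1,1,1,1,1,1,1,1,1,1,1,1,1,1,1,2).

From H_k ≅ ker(∂_k) / im(∂_{k+1}) we obtain:

  H_0: rank C_0 − rank ∂_1 = 9 − 8 = 1, and the invariant factors of ∂_1 are all 1, so H_0 ≅ Z.
  H_1: rank ker ∂_1 − rank ∂_2 = (27 − 8) − 18 = 1, and ∂_2 has invariant factor 2 > 1, so H_1 ≅ Z ⊕ Z_2.
  H_2: rank ker ∂_2 − rank ∂_3 = (18 − 18) − 0 = 0, and there is no ∂_3, so H_2 ≅ 0.

As a check, the Euler characteristic is 9 − 27 + 18 = 0, which agrees with 1 − 1 + 0 = 0.

H_0 = Z,  H_1 = Z ⊕ Z_2,  H_2 = 0.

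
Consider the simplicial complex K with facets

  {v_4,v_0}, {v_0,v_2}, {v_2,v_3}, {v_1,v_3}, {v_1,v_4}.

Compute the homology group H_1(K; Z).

H_1 = Z.

Take the total order v_0 < v_1 < v_2 < v_3 < v_4 on the vertex set. Then K (dimension 1) consists of the simplices:

  0-simplices (5): [v_0], [v_1], [v_2], [v_3], [v_4]
  1-simplices (5): [v_0,v_2], [v_0,v_4], [v_1,v_3], [v_1,v_4], [v_2,v_3]

giving chain groups C_0 ≅ Z^5, C_1 ≅ Z^5.

The boundary map ∂_1: C_1 → C_0 is given by ∂[p,q] = [q] − [p]. For instance
  ∂[v_0,v_2] = [v_2] − [v_0].
As a 5×5 matrix over Z this has rank 4, with invariant factors (1,1,1,1).

Computing H_k = (kernel of ∂_k) / (image of ∂_{k+1}):

  H_1: rank ker ∂_1 − rank ∂_2 = (5 − 4) − 0 = 1, and there is no ∂_2, so H_1 ≅ Z.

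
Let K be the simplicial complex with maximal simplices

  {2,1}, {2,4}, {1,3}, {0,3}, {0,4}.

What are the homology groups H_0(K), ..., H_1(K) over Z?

Order the vertices as 0 < 1 < 2 < 3 < 4. Listing each simplex with vertices in this order, K has dimension 1 with simplices:

  0-simplices (5): [0], [1], [2], [3], [4]
  1-simplices (5): [0,3], [0,4], [1,2], [1,3], [2,4]

so the chain groups are C_0 ≅ Z^5, C_1 ≅ Z^5.

Boundary ∂_1: C_1 → C_0 sends each edge [p,q] (with p < q) to q − p. For instance
  ∂[1,3] = [3] − [1].
This gives a 5×5 integer matrix of rank 4; reducing to Smith normal form yields diagonal entries (1,1,1,1).

Now H_k = ker ∂_k / im ∂_{k+1}, so:

  H_0: rank C_0 − rank ∂_1 = 5 − 4 = 1, and the invariant factors of ∂_1 are all 1, so H_0 ≅ Z.
  H_1: rank ker ∂_1 − rank ∂_2 = (5 − 4) − 0 = 1, and there is no ∂_2, so H_1 ≅ Z.

H_0 = Z,  H_1 = Z.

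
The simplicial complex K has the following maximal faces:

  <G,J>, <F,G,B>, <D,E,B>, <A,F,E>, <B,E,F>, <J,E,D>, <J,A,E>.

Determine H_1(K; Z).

K has 7 vertices, 13 edges, 6 triangles.
rank ∂_1 = 6, rank ∂_2 = 6 ⇒ b_1 = 13 − 6 − 6 = 1; all invariant factors of ∂_2 are 1 so no torsion. So H_1 = Z.

H_1 = Z.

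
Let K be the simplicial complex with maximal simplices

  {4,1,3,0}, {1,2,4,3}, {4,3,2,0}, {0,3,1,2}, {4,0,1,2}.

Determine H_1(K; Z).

Fix the vertex order 0 < 1 < 2 < 3 < 4 and write every simplex with vertices in increasing order. Then dim K = 3 and the simplices of K are:

  0-simplices (5): [0], [1], [2], [3], [4]
  1-simplices (10): [0,1], [0,2], [0,3], [0,4], [1,2], [1,3], [1,4], [2,3], [2,4], [3,4]
  2-simplices (10): [0,1,2], [0,1,3], [0,1,4], [0,2,3], [0,2,4], [0,3,4], [1,2,3], [1,2,4], [1,3,4], [2,3,4]
  3-simplices (5): [0,1,2,3], [0,1,2,4], [0,1,3,4], [0,2,3,4], [1,2,3,4]

giving chain groups C_0 ≅ Z^5, C_1 ≅ Z^10, C_2 ≅ Z^10, C_3 ≅ Z^5.

∂_1: C_1 → C_0 maps an edge to its endpoints' difference, ∂[p,q] = q − p. For instance
  ∂[1,2] = [2] − [1].
The 5×10 boundary matrix has rank 4 and Smith normal form diag(1,1,1,1).

∂_2: C_2 → C_1 sends each 2-simplex [p,q,r] to [q,r] − [p,r] + [p,q]. For instance
  ∂[1,2,4] = [2,4] − [1,4] + [1,2],
  ∂[0,2,3] = [2,3] − [0,3] + [0,2].
The 10×10 boundary matrix has rank 6 and Smith normal form diag(1,1,1,1,1,1).

Boundary ∂_3: C_3 → C_2 sends each 3-simplex σ to the alternating sum Σ_i (−1)^i (σ with its i-th vertex removed). For instance
  ∂[0,1,3,4] = [1,3,4] − [0,3,4] + [0,1,4] − [0,1,3],
  ∂[1,2,3,4] = [2,3,4] − [1,3,4] + [1,2,4] − [1,2,3].
The 10×5 boundary matrix has rank 4 and Smith normal form diag(1,1,1,1).

Computing H_k = (kernel of ∂_k) / (image of ∂_{k+1}):

  H_1: rank ker ∂_1 − rank ∂_2 = (10 − 4) − 6 = 0, and the invariant factors of ∂_2 are all 1, so H_1 = 0.

H_1 = 0.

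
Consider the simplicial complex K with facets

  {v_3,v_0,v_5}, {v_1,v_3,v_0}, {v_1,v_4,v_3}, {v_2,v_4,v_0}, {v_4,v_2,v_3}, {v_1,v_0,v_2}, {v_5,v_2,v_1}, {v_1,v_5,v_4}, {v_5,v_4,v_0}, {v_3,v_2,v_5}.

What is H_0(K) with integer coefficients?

H_0 = Z.

Order the vertices as v_0 < v_1 < v_2 < v_3 < v_4 < v_5. Listing each simplex with vertices in this order, K has dimension 2 with simplices:

  0-simplices (6): [v_0], [v_1], [v_2], [v_3], [v_4], [v_5]
  1-simplices (15): (15 of them)
  2-simplices (10): [v_0,v_1,v_2], [v_0,v_1,v_3], [v_0,v_2,v_4], [v_0,v_3,v_5], [v_0,v_4,v_5], [v_1,v_2,v_5], [v_1,v_3,v_4], [v_1,v_4,v_5], [v_2,v_3,v_4], [v_2,v_3,v_5]

Hence C_0 ≅ Z^6, C_1 ≅ Z^15, C_2 ≅ Z^10.

The boundary map ∂_1: C_1 → C_0 maps an edge to its endpoints' difference, ∂[p,q] = q − p.
This gives a 6×15 integer matrix of rank 5; reducing to Smith normal form yields diagonal entries (1,1,1,1,1).

The boundary map ∂_2: C_2 → C_1 sends each 2-simplex [p,q,r] to [q,r] − [p,r] + [p,q]. For instance
  ∂[v_2,v_3,v_4] = [v_3,v_4] − [v_2,v_4] + [v_2,v_3],
  ∂[v_1,v_3,v_4] = [v_3,v_4] − [v_1,v_4] + [v_1,v_3].
As a 15×10 matrix over Z this has rank 10, with invariant factors (1,1,1,1,1,1,1,1,1,2).

From H_k ≅ ker(∂_k) / im(∂_{k+1}) we obtain:

  H_0: rank C_0 − rank ∂_1 = 6 − 5 = 1, and the invariant factors of ∂_1 are all 1, so H_0 = Z.

(K is a triangulation of the real projective plane RP^2.)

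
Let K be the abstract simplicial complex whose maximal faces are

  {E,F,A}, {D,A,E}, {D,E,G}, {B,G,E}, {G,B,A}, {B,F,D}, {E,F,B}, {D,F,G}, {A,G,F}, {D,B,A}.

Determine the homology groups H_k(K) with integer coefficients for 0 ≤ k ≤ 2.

H_0 ≅ Z,  H_1 ≅ Z/2,  H_2 = 0.

Take the total order A < B < D < E < F < G on the vertex set. Then K (dimension 2) consists of the simplices:

  0-simplices (6): A, B, D, E, F, G
  1-simplices (15): AB, AD, AE, AF, AG, BD, BE, BF, BG, DE, DF, DG, EF, EG, FG
  2-simplices (10): ABD, ABG, ADE, AEF, AFG, BDF, BEF, BEG, DEG, DFG

Hence C_0 ≅ Z^6, C_1 ≅ Z^15, C_2 ≅ Z^10.

Boundary ∂_1: C_1 → C_0 maps an edge to its endpoints' difference, ∂[p,q] = q − p. For instance
  ∂AB = B − A.
As a 6×15 matrix over Z this has rank 5, with invariant factors (1,1,1,1,1).

Boundary ∂_2: C_2 → C_1 sends each 2-simplex [p,q,r] to [q,r] − [p,r] + [p,q]. For instance
  ∂BDF = DF − BF + BD,
  ∂ABD = BD − AD + AB.
The resulting 15×10 matrix has rank 10, and its Smith normal form has invariant factors (1,1,1,1,1,1,1,1,1,2).

Now H_k = ker ∂_k / im ∂_{k+1}, so:

  H_0: rank C_0 − rank ∂_1 = 6 − 5 = 1, and the invariant factors of ∂_1 are all 1, so H_0 = Z.
  H_1: rank ker ∂_1 − rank ∂_2 = (15 − 5) − 10 = 0, and ∂_2 has invariant factor 2 > 1, so H_1 = Z/2.
  H_2: rank ker ∂_2 − rank ∂_3 = (10 − 10) − 0 = 0, and there is no ∂_3, so H_2 = 0.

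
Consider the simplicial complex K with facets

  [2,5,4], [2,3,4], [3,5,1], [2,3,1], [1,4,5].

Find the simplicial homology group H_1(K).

H_1 ≅ Z.

We work with the vertex ordering 1 < 2 < 3 < 4 < 5. The simplices of K, each written with vertices in increasing order, are:

  0-simplices (5): [1], [2], [3], [4], [5]
  1-simplices (10): [1,2], [1,3], [1,4], [1,5], [2,3], [2,4], [2,5], [3,4], [3,5], [4,5]
  2-simplices (5): [1,2,3], [1,3,5], [1,4,5], [2,3,4], [2,4,5]

giving chain groups C_0 ≅ Z^5, C_1 ≅ Z^10, C_2 ≅ Z^5.

The boundary map ∂_1: C_1 → C_0 sends each edge [p,q] (with p < q) to q − p. For instance
  ∂[4,5] = [5] − [4].
The 5×10 boundary matrix has rank 4 and Smith normal form diag(1,1,1,1).

∂_2: C_2 → C_1 maps a triangle to the signed sum of its edges. For instance
  ∂[1,2,3] = [2,3] − [1,3] + [1,2],
  ∂[1,4,5] = [4,5] − [1,5] + [1,4].
The 10×5 boundary matrix has rank 5 and Smith normal form diag(1,1,1,1,1).

Reading off H_k = ker ∂_k / im ∂_{k+1}:

  H_1: rank ker ∂_1 − rank ∂_2 = (10 − 4) − 5 = 1, and the invariant factors of ∂_2 are all 1, so H_1 = Z.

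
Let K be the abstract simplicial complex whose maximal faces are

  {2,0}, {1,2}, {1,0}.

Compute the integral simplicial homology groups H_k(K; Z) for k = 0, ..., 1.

Take the total order 0 < 1 < 2 on the vertex set. Then K (dimension 1) consists of the simplices:

  0-simplices (3): [0], [1], [2]
  1-simplices (3): [0,1], [0,2], [1,2]

Hence C_0 ≅ Z^3, C_1 ≅ Z^3.

The boundary map ∂_1: C_1 → C_0 is given by ∂[p,q] = [q] − [p]. For instance
  ∂[0,2] = [2] − [0].
As a 3×3 matrix over Z this has rank 2, with invariant factors (1,1).

Computing H_k = (kernel of ∂_k) / (image of ∂_{k+1}):

  H_0: rank C_0 − rank ∂_1 = 3 − 2 = 1, and the invariant factors of ∂_1 are all 1, so H_0 ≅ Z.
  H_1: rank ker ∂_1 − rank ∂_2 = (3 − 2) − 0 = 1, and there is no ∂_2, so H_1 ≅ Z.

As a check, the Euler characteristic is 3 − 3 = 0, which agrees with 1 − 1 = 0.
(K is a triangulation of the circle S^1.)

H_0 = Z,  H_1 = Z.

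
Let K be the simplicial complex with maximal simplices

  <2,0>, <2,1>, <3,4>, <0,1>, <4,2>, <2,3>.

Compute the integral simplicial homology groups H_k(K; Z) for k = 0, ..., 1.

H_0 = Z,  H_1 = Z^2.

Fix the vertex order 0 < 1 < 2 < 3 < 4 and write every simplex with vertices in increasing order. Then dim K = 1 and the simplices of K are:

  0-simplices (5): [0], [1], [2], [3], [4]
  1-simplices (6): [0,1], [0,2], [1,2], [2,3], [2,4], [3,4]

giving chain groups C_0 ≅ Z^5, C_1 ≅ Z^6.

∂_1: C_1 → C_0 is given by ∂[p,q] = [q] − [p]. For instance
  ∂[0,2] = [2] − [0].
The resulting 5×6 matrix has rank 4, and its Smith normal form has invariant factors (1,1,1,1).

Now H_k = ker ∂_k / im ∂_{k+1}, so:

  H_0: rank C_0 − rank ∂_1 = 5 − 4 = 1, and the invariant factors of ∂_1 are all 1, so H_0 = Z.
  H_1: rank ker ∂_1 − rank ∂_2 = (6 − 4) − 0 = 2, and there is no ∂_2, so H_1 = Z^2.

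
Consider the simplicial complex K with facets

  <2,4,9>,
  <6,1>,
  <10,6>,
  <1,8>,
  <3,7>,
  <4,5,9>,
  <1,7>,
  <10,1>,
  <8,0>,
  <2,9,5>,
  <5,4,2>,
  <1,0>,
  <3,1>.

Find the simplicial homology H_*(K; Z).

Order the vertices as 0 < 1 < 2 < 3 < 4 < 5 < 6 < 7 < 8 < 9 < 10. Listing each simplex with vertices in this order, K has dimension 2 with simplices:

  0-simplices (11): [0], [1], [2], [3], [4], [5], [6], [7], [8], [9], [10]
  1-simplices (15): [0,1], [0,8], [1,3], [1,6], [1,7], [1,8], [1,10], [2,4], [2,5], [2,9], [3,7], [4,5], [4,9], [5,9], [6,10]
  2-simplices (4): [2,4,5], [2,4,9], [2,5,9], [4,5,9]

so the chain groups are C_0 ≅ Z^11, C_1 ≅ Z^15, C_2 ≅ Z^4.

The boundary map ∂_1: C_1 → C_0 is given by ∂[p,q] = [q] − [p]. For instance
  ∂[1,6] = [6] − [1].
The resulting 11×15 matrix has rank 9, and its Smith normal form has invariant factors (1,1,1,1,1,1,1,1,1).

Boundary ∂_2: C_2 → C_1 maps a triangle to the signed sum of its edges. For instance
  ∂[2,4,9] = [4,9] − [2,9] + [2,4],
  ∂[2,4,5] = [4,5] − [2,5] + [2,4].
This gives a 15×4 integer matrix of rank 3; reducing to Smith normal form yields diagonal entries (1,1,1).

Computing H_k = (kernel of ∂_k) / (image of ∂_{k+1}):

  H_0: rank C_0 − rank ∂_1 = 11 − 9 = 2, and the invariant factors of ∂_1 are all 1, so H_0 ≅ Z^2.
  H_1: rank ker ∂_1 − rank ∂_2 = (15 − 9) − 3 = 3, and the invariant factors of ∂_2 are all 1, so H_1 ≅ Z^3.
  H_2: rank ker ∂_2 − rank ∂_3 = (4 − 3) − 0 = 1, and there is no ∂_3, so H_2 ≅ Z.

H_0 ≅ Z^2,  H_1 ≅ Z^3,  H_2 ≅ Z.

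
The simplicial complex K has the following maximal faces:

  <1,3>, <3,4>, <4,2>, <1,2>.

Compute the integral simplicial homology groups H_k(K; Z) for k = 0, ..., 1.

K has 4 vertices, 4 edges.
rank ∂_0 = 0, rank ∂_1 = 3 ⇒ b_0 = 4 − 0 − 3 = 1; all invariant factors of ∂_1 are 1 so no torsion. So H_0 ≅ Z.
rank ∂_1 = 3, rank ∂_2 = 0 ⇒ b_1 = 4 − 3 − 0 = 1. So H_1 ≅ Z.

H_0 = Z,  H_1 = Z.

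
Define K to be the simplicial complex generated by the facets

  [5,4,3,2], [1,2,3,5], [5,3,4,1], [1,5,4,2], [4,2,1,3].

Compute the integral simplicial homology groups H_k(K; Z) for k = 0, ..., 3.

Fix the vertex order 1 < 2 < 3 < 4 < 5 and write every simplex with vertices in increasing order. Then dim K = 3 and the simplices of K are:

  0-simplices (5): [1], [2], [3], [4], [5]
  1-simplices (10): [1,2], [1,3], [1,4], [1,5], [2,3], [2,4], [2,5], [3,4], [3,5], [4,5]
  2-simplices (10): [1,2,3], [1,2,4], [1,2,5], [1,3,4], [1,3,5], [1,4,5], [2,3,4], [2,3,5], [2,4,5], [3,4,5]
  3-simplices (5): [1,2,3,4], [1,2,3,5], [1,2,4,5], [1,3,4,5], [2,3,4,5]

Hence C_0 ≅ Z^5, C_1 ≅ Z^10, C_2 ≅ Z^10, C_3 ≅ Z^5.

∂_1: C_1 → C_0 maps an edge to its endpoints' difference, ∂[p,q] = q − p. For instance
  ∂[4,5] = [5] − [4].
As a 5×10 matrix over Z this has rank 4, with invariant factors (1,1,1,1).

The boundary map ∂_2: C_2 → C_1 maps a triangle to the signed sum of its edges. For instance
  ∂[1,2,3] = [2,3] − [1,3] + [1,2],
  ∂[1,2,5] = [2,5] − [1,5] + [1,2].
The 10×10 boundary matrix has rank 6 and Smith normal form diag(1,1,1,1,1,1).

∂_3: C_3 → C_2 sends each 3-simplex σ to the alternating sum Σ_i (−1)^i (σ with its i-th vertex removed). For instance
  ∂[1,3,4,5] = [3,4,5] − [1,4,5] + [1,3,5] − [1,3,4],
  ∂[1,2,3,4] = [2,3,4] − [1,3,4] + [1,2,4] − [1,2,3].
This gives a 10×5 integer matrix of rank 4; reducing to Smith normal form yields diagonal entries (1,1,1,1).

Now H_k = ker ∂_k / im ∂_{k+1}, so:

  H_0: rank C_0 − rank ∂_1 = 5 − 4 = 1, and the invariant factors of ∂_1 are all 1, so H_0 ≅ Z.
  H_1: rank ker ∂_1 − rank ∂_2 = (10 − 4) − 6 = 0, and the invariant factors of ∂_2 are all 1, so H_1 ≅ 0.
  H_2: rank ker ∂_2 − rank ∂_3 = (10 − 6) − 4 = 0, and the invariant factors of ∂_3 are all 1, so H_2 ≅ 0.
  H_3: rank ker ∂_3 − rank ∂_4 = (5 − 4) − 0 = 1, and there is no ∂_4, so H_3 ≅ Z.

As a check, the Euler characteristic is 5 − 10 + 10 − 5 = 0, which agrees with 1 − 0 + 0 − 1 = 0.
(K is a triangulation of the 3-sphere S^3.)

H_0 = Z,  H_1 = 0,  H_2 = 0,  H_3 = Z.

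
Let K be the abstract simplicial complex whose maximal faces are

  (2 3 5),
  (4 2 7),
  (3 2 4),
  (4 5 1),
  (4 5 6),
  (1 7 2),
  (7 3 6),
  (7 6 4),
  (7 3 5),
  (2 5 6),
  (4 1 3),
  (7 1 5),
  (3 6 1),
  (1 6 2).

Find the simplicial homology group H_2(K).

H_2 ≅ Z.

K has 7 vertices, 21 edges, 14 triangles.
rank ∂_2 = 13, rank ∂_3 = 0 ⇒ b_2 = 14 − 13 − 0 = 1. So H_2 = Z.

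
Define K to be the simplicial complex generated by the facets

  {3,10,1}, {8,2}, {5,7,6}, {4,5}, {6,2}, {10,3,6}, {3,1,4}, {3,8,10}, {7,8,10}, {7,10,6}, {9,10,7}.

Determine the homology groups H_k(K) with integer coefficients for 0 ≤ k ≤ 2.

Fix the vertex order 1 < 2 < 3 < 4 < 5 < 6 < 7 < 8 < 9 < 10 and write every simplex with vertices in increasing order. Then dim K = 2 and the simplices of K are:

  0-simplices (10): [1], [2], [3], [4], [5], [6], [7], [8], [9], [10]
  1-simplices (19): [1,3], [1,4], [1,10], [2,6], [2,8], [3,4], [3,6], [3,8], [3,10], [4,5], [5,6], [5,7], [6,7], [6,10], [7,8], [7,9], [7,10], [8,10], [9,10]
  2-simplices (8): [1,3,4], [1,3,10], [3,6,10], [3,8,10], [5,6,7], [6,7,10], [7,8,10], [7,9,10]

giving chain groups C_0 ≅ Z^10, C_1 ≅ Z^19, C_2 ≅ Z^8.

Boundary ∂_1: C_1 → C_0 sends each edge [p,q] (with p < q) to q − p. For instance
  ∂[9,10] = [10] − [9].
This gives a 10×19 integer matrix of rank 9; reducing to Smith normal form yields diagonal entries (1,1,1,1,1,1,1,1,1).

∂_2: C_2 → C_1 acts by ∂[p,q,r] = [q,r] − [p,r] + [p,q]. For instance
  ∂[1,3,4] = [3,4] − [1,4] + [1,3],
  ∂[7,9,10] = [9,10] − [7,10] + [7,9].
This gives a 19×8 integer matrix of rank 8; reducing to Smith normal form yields diagonal entries (1,1,1,1,1,1,1,1).

Computing H_k = (kernel of ∂_k) / (image of ∂_{k+1}):

  H_0: rank C_0 − rank ∂_1 = 10 − 9 = 1, and the invariant factors of ∂_1 are all 1, so H_0 ≅ Z.
  H_1: rank ker ∂_1 − rank ∂_2 = (19 − 9) − 8 = 2, and the invariant factors of ∂_2 are all 1, so H_1 ≅ Z^2.
  H_2: rank ker ∂_2 − rank ∂_3 = (8 − 8) − 0 = 0, and there is no ∂_3, so H_2 ≅ 0.

As a check, the Euler characteristic is 10 − 19 + 8 = -1, which agrees with 1 − 2 + 0 = -1.

H_0 = Z,  H_1 = Z^2,  H_2 = 0.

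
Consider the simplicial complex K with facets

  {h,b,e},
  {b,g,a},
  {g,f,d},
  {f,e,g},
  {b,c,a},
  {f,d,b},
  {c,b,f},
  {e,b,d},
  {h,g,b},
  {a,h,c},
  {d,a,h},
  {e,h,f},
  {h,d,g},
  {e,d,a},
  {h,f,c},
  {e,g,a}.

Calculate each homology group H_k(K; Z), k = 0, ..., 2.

H_0 ≅ Z,  H_1 ≅ Z^2,  H_2 ≅ Z.

Order the vertices as a < b < c < d < e < f < g < h. Listing each simplex with vertices in this order, K has dimension 2 with simplices:

  0-simplices (8): a, b, c, d, e, f, g, h
  1-simplices (24): ab, ac, ad, ae, ag, ah, bc, bd, be, bf, bg, bh, cf, ch, de, df, dg, dh, ef, eg, eh, fg, fh, gh
  2-simplices (16): abc, abg, ach, ade, adh, aeg, bcf, bde, bdf, beh, bgh, cfh, dfg, dgh, efg, efh

Hence C_0 ≅ Z^8, C_1 ≅ Z^24, C_2 ≅ Z^16.

∂_1: C_1 → C_0 maps an edge to its endpoints' difference, ∂[p,q] = q − p. For instance
  ∂dh = h − d.
As a 8×24 matrix over Z this has rank 7, with invariant factors (1,1,1,1,1,1,1).

Boundary ∂_2: C_2 → C_1 maps a triangle to the signed sum of its edges. For instance
  ∂bcf = cf − bf + bc,
  ∂cfh = fh − ch + cf.
The resulting 24×16 matrix has rank 15, and its Smith normal form has invariant factors (1,1,1,1,1,1,1,1,1,1,1,1,1,1,1).

Reading off H_k = ker ∂_k / im ∂_{k+1}:

  H_0: rank C_0 − rank ∂_1 = 8 − 7 = 1, and the invariant factors of ∂_1 are all 1, so H_0 = Z.
  H_1: rank ker ∂_1 − rank ∂_2 = (24 − 7) − 15 = 2, and the invariant factors of ∂_2 are all 1, so H_1 = Z^2.
  H_2: rank ker ∂_2 − rank ∂_3 = (16 − 15) − 0 = 1, and there is no ∂_3, so H_2 = Z.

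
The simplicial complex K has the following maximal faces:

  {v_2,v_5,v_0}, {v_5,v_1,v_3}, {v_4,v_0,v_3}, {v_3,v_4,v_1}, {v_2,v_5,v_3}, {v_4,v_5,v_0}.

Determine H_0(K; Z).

H_0 = Z.

K has 6 vertices, 12 edges, 6 triangles.
rank ∂_0 = 0, rank ∂_1 = 5 ⇒ b_0 = 6 − 0 − 5 = 1; all invariant factors of ∂_1 are 1 so no torsion. So H_0 ≅ Z.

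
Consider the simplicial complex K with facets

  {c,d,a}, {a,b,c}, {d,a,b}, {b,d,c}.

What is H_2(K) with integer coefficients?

We work with the vertex ordering a < b < c < d. The simplices of K, each written with vertices in increasing order, are:

  0-simplices (4): a, b, c, d
  1-simplices (6): ab, ac, ad, bc, bd, cd
  2-simplices (4): abc, abd, acd, bcd

Hence C_0 ≅ Z^4, C_1 ≅ Z^6, C_2 ≅ Z^4.

The boundary map ∂_1: C_1 → C_0 is given by ∂[p,q] = [q] − [p].
The 4×6 boundary matrix has rank 3 and Smith normal form diag(1,1,1).

Boundary ∂_2: C_2 → C_1 maps a triangle to the signed sum of its edges. For instance
  ∂abc = bc − ac + ab,
  ∂acd = cd − ad + ac.
The 6×4 boundary matrix has rank 3 and Smith normal form diag(1,1,1).

Reading off H_k = ker ∂_k / im ∂_{k+1}:

  H_2: rank ker ∂_2 − rank ∂_3 = (4 − 3) − 0 = 1, and there is no ∂_3, so H_2 = Z.

H_2 ≅ Z.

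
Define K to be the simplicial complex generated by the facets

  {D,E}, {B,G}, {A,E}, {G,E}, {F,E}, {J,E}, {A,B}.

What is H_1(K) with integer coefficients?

We work with the vertex ordering A < B < D < E < F < G < J. The simplices of K, each written with vertices in increasing order, are:

  0-simplices (7): A, B, D, E, F, G, J
  1-simplices (7): AB, AE, BG, DE, EF, EG, EJ

so the chain groups are C_0 ≅ Z^7, C_1 ≅ Z^7.

∂_1: C_1 → C_0 sends each edge [p,q] (with p < q) to q − p. For instance
  ∂EJ = J − E.
As a 7×7 matrix over Z this has rank 6, with invariant factors (1,1,1,1,1,1).

From H_k ≅ ker(∂_k) / im(∂_{k+1}) we obtain:

  H_1: rank ker ∂_1 − rank ∂_2 = (7 − 6) − 0 = 1, and there is no ∂_2, so H_1 = Z.

H_1 ≅ Z.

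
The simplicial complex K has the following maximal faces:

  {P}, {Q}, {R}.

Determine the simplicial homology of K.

H_0 ≅ Z^3.

Fix the vertex order P < Q < R and write every simplex with vertices in increasing order. Then dim K = 0 and the simplices of K are:

  0-simplices (3): P, Q, R

so the chain groups are C_0 ≅ Z^3.

Reading off H_k = ker ∂_k / im ∂_{k+1}:

  H_0: rank C_0 − rank ∂_1 = 3 − 0 = 3, and there is no ∂_1, so H_0 = Z^3.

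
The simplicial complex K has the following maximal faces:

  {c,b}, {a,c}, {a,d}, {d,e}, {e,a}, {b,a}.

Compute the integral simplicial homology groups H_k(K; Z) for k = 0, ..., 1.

We work with the vertex ordering a < b < c < d < e. The simplices of K, each written with vertices in increasing order, are:

  0-simplices (5): a, b, c, d, e
  1-simplices (6): ab, ac, ad, ae, bc, de

Hence C_0 ≅ Z^5, C_1 ≅ Z^6.

The boundary map ∂_1: C_1 → C_0 maps an edge to its endpoints' difference, ∂[p,q] = q − p.
The 5×6 boundary matrix has rank 4 and Smith normal form diag(1,1,1,1).

From H_k ≅ ker(∂_k) / im(∂_{k+1}) we obtain:

  H_0: rank C_0 − rank ∂_1 = 5 − 4 = 1, and the invariant factors of ∂_1 are all 1, so H_0 = Z.
  H_1: rank ker ∂_1 − rank ∂_2 = (6 − 4) − 0 = 2, and there is no ∂_2, so H_1 = Z^2.

As a check, the Euler characteristic is 5 − 6 = -1, which agrees with 1 − 2 = -1.
(K is a triangulation of a wedge of 2 circles.)

H_0 = Z,  H_1 = Z^2.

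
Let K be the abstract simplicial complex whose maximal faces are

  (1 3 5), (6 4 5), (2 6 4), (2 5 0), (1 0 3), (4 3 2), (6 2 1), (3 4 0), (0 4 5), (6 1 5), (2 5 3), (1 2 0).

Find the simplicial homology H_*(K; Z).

Order the vertices as 0 < 1 < 2 < 3 < 4 < 5 < 6. Listing each simplex with vertices in this order, K has dimension 2 with simplices:

  0-simplices (7): [0], [1], [2], [3], [4], [5], [6]
  1-simplices (18): [0,1], [0,2], [0,3], [0,4], [0,5], [1,2], [1,3], [1,5], [1,6], [2,3], [2,4], [2,5], [2,6], [3,4], [3,5], [4,5], [4,6], [5,6]
  2-simplices (12): [0,1,2], [0,1,3], [0,2,5], [0,3,4], [0,4,5], [1,2,6], [1,3,5], [1,5,6], [2,3,4], [2,3,5], [2,4,6], [4,5,6]

so the chain groups are C_0 ≅ Z^7, C_1 ≅ Z^18, C_2 ≅ Z^12.

The boundary map ∂_1: C_1 → C_0 is given by ∂[p,q] = [q] − [p]. For instance
  ∂[0,3] = [3] − [0].
As a 7×18 matrix over Z this has rank 6, with invariant factors (1,1,1,1,1,1).

Boundary ∂_2: C_2 → C_1 acts by ∂[p,q,r] = [q,r] − [p,r] + [p,q]. For instance
  ∂[4,5,6] = [5,6] − [4,6] + [4,5],
  ∂[0,4,5] = [4,5] − [0,5] + [0,4].
This gives a 18×12 integer matrix of rank 12; reducing to Smith normal form yields diagonal entries (1,1,1,1,1,1,1,1,1,1,1,2).

From H_k ≅ ker(∂_k) / im(∂_{k+1}) we obtain:

  H_0: rank C_0 − rank ∂_1 = 7 − 6 = 1, and the invariant factors of ∂_1 are all 1, so H_0 ≅ Z.
  H_1: rank ker ∂_1 − rank ∂_2 = (18 − 6) − 12 = 0, and ∂_2 has invariant factor 2 > 1, so H_1 ≅ Z/2Z.
  H_2: rank ker ∂_2 − rank ∂_3 = (12 − 12) − 0 = 0, and there is no ∂_3, so H_2 ≅ 0.

As a check, the Euler characteristic is 7 − 18 + 12 = 1, which agrees with 1 − 0 + 0 = 1.

H_0 ≅ Z,  H_1 ≅ Z/2Z,  H_2 = 0.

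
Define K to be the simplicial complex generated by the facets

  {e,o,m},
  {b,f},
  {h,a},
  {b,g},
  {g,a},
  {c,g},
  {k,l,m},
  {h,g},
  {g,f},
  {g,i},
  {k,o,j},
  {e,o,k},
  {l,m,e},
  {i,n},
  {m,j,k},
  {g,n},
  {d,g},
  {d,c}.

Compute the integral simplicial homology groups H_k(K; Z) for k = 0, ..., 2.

Fix the vertex order a < b < c < d < e < f < g < h < i < j < k < l < m < n < o and write every simplex with vertices in increasing order. Then dim K = 2 and the simplices of K are:

  0-simplices (15): a, b, c, d, e, f, g, h, i, j, k, l, m, n, o
  1-simplices (24): ag, ah, bf, bg, cd, cg, dg, ek, el, em, eo, fg, gh, gi, gn, in, jk, jm, jo, kl, km, ko, lm, mo
  2-simplices (6): eko, elm, emo, jkm, jko, klm

Hence C_0 ≅ Z^15, C_1 ≅ Z^24, C_2 ≅ Z^6.

Boundary ∂_1: C_1 → C_0 maps an edge to its endpoints' difference, ∂[p,q] = q − p. For instance
  ∂ko = o − k.
This gives a 15×24 integer matrix of rank 13; reducing to Smith normal form yields diagonal entries (1,1,1,1,1,1,1,1,1,1,1,1,1).

∂_2: C_2 → C_1 sends each 2-simplex [p,q,r] to [q,r] − [p,r] + [p,q]. For instance
  ∂jkm = km − jm + jk,
  ∂elm = lm − em + el.
This gives a 24×6 integer matrix of rank 6; reducing to Smith normal form yields diagonal entries (1,1,1,1,1,1).

Computing H_k = (kernel of ∂_k) / (image of ∂_{k+1}):

  H_0: rank C_0 − rank ∂_1 = 15 − 13 = 2, and the invariant factors of ∂_1 are all 1, so H_0 = Z^2.
  H_1: rank ker ∂_1 − rank ∂_2 = (24 − 13) − 6 = 5, and the invariant factors of ∂_2 are all 1, so H_1 = Z^5.
  H_2: rank ker ∂_2 − rank ∂_3 = (6 − 6) − 0 = 0, and there is no ∂_3, so H_2 = 0.

H_0 = Z^2,  H_1 = Z^5,  H_2 = 0.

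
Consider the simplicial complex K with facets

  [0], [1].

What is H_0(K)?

H_0 = Z^2.

We work with the vertex ordering 0 < 1. The simplices of K, each written with vertices in increasing order, are:

  0-simplices (2): [0], [1]

so the chain groups are C_0 ≅ Z^2.

Reading off H_k = ker ∂_k / im ∂_{k+1}:

  H_0: rank C_0 − rank ∂_1 = 2 − 0 = 2, and there is no ∂_1, so H_0 = Z^2.

(K is a triangulation of a set of 2 points.)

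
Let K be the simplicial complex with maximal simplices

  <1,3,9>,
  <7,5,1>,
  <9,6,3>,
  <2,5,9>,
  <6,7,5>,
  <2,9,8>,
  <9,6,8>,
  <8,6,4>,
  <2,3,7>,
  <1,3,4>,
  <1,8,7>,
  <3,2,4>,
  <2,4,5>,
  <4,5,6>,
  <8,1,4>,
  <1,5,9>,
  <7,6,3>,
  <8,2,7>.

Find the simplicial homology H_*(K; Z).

H_0 = Z,  H_1 = Z^2,  H_2 = Z.

Take the total order 1 < 2 < 3 < 4 < 5 < 6 < 7 < 8 < 9 on the vertex set. Then K (dimension 2) consists of the simplices:

  0-simplices (9): [1], [2], [3], [4], [5], [6], [7], [8], [9]
  1-simplices (27): (27 of them)
  2-simplices (18): [1,3,4], [1,3,9], [1,4,8], [1,5,7], [1,5,9], [1,7,8], [2,3,4], [2,3,7], [2,4,5], [2,5,9], [2,7,8], [2,8,9], [3,6,7], [3,6,9], [4,5,6], [4,6,8], [5,6,7], [6,8,9]

giving chain groups C_0 ≅ Z^9, C_1 ≅ Z^27, C_2 ≅ Z^18.

The boundary map ∂_1: C_1 → C_0 maps an edge to its endpoints' difference, ∂[p,q] = q − p. For instance
  ∂[4,5] = [5] − [4].
This gives a 9×27 integer matrix of rank 8; reducing to Smith normal form yields diagonal entries (1,1,1,1,1,1,1,1).

∂_2: C_2 → C_1 acts by ∂[p,q,r] = [q,r] − [p,r] + [p,q]. For instance
  ∂[3,6,9] = [6,9] − [3,9] + [3,6],
  ∂[1,5,9] = [5,9] − [1,9] + [1,5].
The 27×18 boundary matrix has rank 17 and Smith normal form diag(1,1,1,1,1,1,1,1,1,1,1,1,1,1,1,1,1).

Computing H_k = (kernel of ∂_k) / (image of ∂_{k+1}):

  H_0: rank C_0 − rank ∂_1 = 9 − 8 = 1, and the invariant factors of ∂_1 are all 1, so H_0 = Z.
  H_1: rank ker ∂_1 − rank ∂_2 = (27 − 8) − 17 = 2, and the invariant factors of ∂_2 are all 1, so H_1 = Z^2.
  H_2: rank ker ∂_2 − rank ∂_3 = (18 − 17) − 0 = 1, and there is no ∂_3, so H_2 = Z.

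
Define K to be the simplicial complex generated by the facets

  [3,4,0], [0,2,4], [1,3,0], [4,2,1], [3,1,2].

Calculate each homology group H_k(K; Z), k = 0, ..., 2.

H_0 ≅ Z,  H_1 ≅ Z,  H_2 = 0.

We work with the vertex ordering 0 < 1 < 2 < 3 < 4. The simplices of K, each written with vertices in increasing order, are:

  0-simplices (5): [0], [1], [2], [3], [4]
  1-simplices (10): [0,1], [0,2], [0,3], [0,4], [1,2], [1,3], [1,4], [2,3], [2,4], [3,4]
  2-simplices (5): [0,1,3], [0,2,4], [0,3,4], [1,2,3], [1,2,4]

Hence C_0 ≅ Z^5, C_1 ≅ Z^10, C_2 ≅ Z^5.

Boundary ∂_1: C_1 → C_0 is given by ∂[p,q] = [q] − [p]. For instance
  ∂[2,3] = [3] − [2].
The resulting 5×10 matrix has rank 4, and its Smith normal form has invariant factors (1,1,1,1).

∂_2: C_2 → C_1 sends each 2-simplex [p,q,r] to [q,r] − [p,r] + [p,q]. For instance
  ∂[1,2,3] = [2,3] − [1,3] + [1,2],
  ∂[0,1,3] = [1,3] − [0,3] + [0,1].
This gives a 10×5 integer matrix of rank 5; reducing to Smith normal form yields diagonal entries (1,1,1,1,1).

Reading off H_k = ker ∂_k / im ∂_{k+1}:

  H_0: rank C_0 − rank ∂_1 = 5 − 4 = 1, and the invariant factors of ∂_1 are all 1, so H_0 = Z.
  H_1: rank ker ∂_1 − rank ∂_2 = (10 − 4) − 5 = 1, and the invariant factors of ∂_2 are all 1, so H_1 = Z.
  H_2: rank ker ∂_2 − rank ∂_3 = (5 − 5) − 0 = 0, and there is no ∂_3, so H_2 = 0.

As a check, the Euler characteristic is 5 − 10 + 5 = 0, which agrees with 1 − 1 + 0 = 0.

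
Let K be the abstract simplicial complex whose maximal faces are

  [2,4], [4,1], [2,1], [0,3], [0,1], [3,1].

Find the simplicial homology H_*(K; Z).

H_0 ≅ Z,  H_1 ≅ Z^2.

We work with the vertex ordering 0 < 1 < 2 < 3 < 4. The simplices of K, each written with vertices in increasing order, are:

  0-simplices (5): [0], [1], [2], [3], [4]
  1-simplices (6): [0,1], [0,3], [1,2], [1,3], [1,4], [2,4]

Hence C_0 ≅ Z^5, C_1 ≅ Z^6.

Boundary ∂_1: C_1 → C_0 maps an edge to its endpoints' difference, ∂[p,q] = q − p.
The 5×6 boundary matrix has rank 4 and Smith normal form diag(1,1,1,1).

Now H_k = ker ∂_k / im ∂_{k+1}, so:

  H_0: rank C_0 − rank ∂_1 = 5 − 4 = 1, and the invariant factors of ∂_1 are all 1, so H_0 ≅ Z.
  H_1: rank ker ∂_1 − rank ∂_2 = (6 − 4) − 0 = 2, and there is no ∂_2, so H_1 ≅ Z^2.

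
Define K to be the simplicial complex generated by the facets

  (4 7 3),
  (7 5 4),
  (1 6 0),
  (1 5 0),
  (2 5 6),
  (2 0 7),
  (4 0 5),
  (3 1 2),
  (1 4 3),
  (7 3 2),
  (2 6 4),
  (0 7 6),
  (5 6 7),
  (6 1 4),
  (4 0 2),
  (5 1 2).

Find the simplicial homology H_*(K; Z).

Order the vertices as 0 < 1 < 2 < 3 < 4 < 5 < 6 < 7. Listing each simplex with vertices in this order, K has dimension 2 with simplices:

  0-simplices (8): [0], [1], [2], [3], [4], [5], [6], [7]
  1-simplices (24): (24 of them)
  2-simplices (16): [0,1,5], [0,1,6], [0,2,4], [0,2,7], [0,4,5], [0,6,7], [1,2,3], [1,2,5], [1,3,4], [1,4,6], [2,3,7], [2,4,6], [2,5,6], [3,4,7], [4,5,7], [5,6,7]

so the chain groups are C_0 ≅ Z^8, C_1 ≅ Z^24, C_2 ≅ Z^16.

The boundary map ∂_1: C_1 → C_0 is given by ∂[p,q] = [q] − [p]. For instance
  ∂[0,7] = [7] − [0].
As a 8×24 matrix over Z this has rank 7, with invariant factors (1,1,1,1,1,1,1).

The boundary map ∂_2: C_2 → C_1 acts by ∂[p,q,r] = [q,r] − [p,r] + [p,q]. For instance
  ∂[1,2,5] = [2,5] − [1,5] + [1,2],
  ∂[0,1,5] = [1,5] − [0,5] + [0,1].
As a 24×16 matrix over Z this has rank 15, with invariant factors (1,1,1,1,1,1,1,1,1,1,1,1,1,1,1).

Reading off H_k = ker ∂_k / im ∂_{k+1}:

  H_0: rank C_0 − rank ∂_1 = 8 − 7 = 1, and the invariant factors of ∂_1 are all 1, so H_0 ≅ Z.
  H_1: rank ker ∂_1 − rank ∂_2 = (24 − 7) − 15 = 2, and the invariant factors of ∂_2 are all 1, so H_1 ≅ Z^2.
  H_2: rank ker ∂_2 − rank ∂_3 = (16 − 15) − 0 = 1, and there is no ∂_3, so H_2 ≅ Z.

(K is a triangulation of the torus T^2.)

H_0 ≅ Z,  H_1 ≅ Z^2,  H_2 ≅ Z.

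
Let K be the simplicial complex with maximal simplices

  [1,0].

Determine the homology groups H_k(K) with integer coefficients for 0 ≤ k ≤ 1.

H_0 = Z,  H_1 = 0.

We work with the vertex ordering 0 < 1. The simplices of K, each written with vertices in increasing order, are:

  0-simplices (2): [0], [1]
  1-simplices (1): [0,1]

so the chain groups are C_0 ≅ Z^2, C_1 ≅ Z^1.

Boundary ∂_1: C_1 → C_0 sends each edge [p,q] (with p < q) to q − p. For instance
  ∂[0,1] = [1] − [0].
As a 2×1 matrix over Z this has rank 1, with invariant factors (1).

Computing H_k = (kernel of ∂_k) / (image of ∂_{k+1}):

  H_0: rank C_0 − rank ∂_1 = 2 − 1 = 1, and the invariant factors of ∂_1 are all 1, so H_0 = Z.
  H_1: rank ker ∂_1 − rank ∂_2 = (1 − 1) − 0 = 0, and there is no ∂_2, so H_1 = 0.

As a check, the Euler characteristic is 2 − 1 = 1, which agrees with 1 − 0 = 1.
(K is a triangulation of the 1-simplex.)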